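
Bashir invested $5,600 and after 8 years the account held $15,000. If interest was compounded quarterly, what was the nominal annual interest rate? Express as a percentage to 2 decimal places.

12.51%

The 32-period growth factor is 15,000/5,600 = 2.67857.
r/4 = 2.67857^(1/32) − 1 ≈ 0.031269, so r ≈ 4·0.031269 = 12.50761%.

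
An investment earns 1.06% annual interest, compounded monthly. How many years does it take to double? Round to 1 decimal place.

65.4 years

(1 + 0.000883333)^(12t) = 2.
12t = ln 2 / ln(1 + 0.000883333) ≈ 0.69315/0.000882943 ≈ 785.0414.
t ≈ 65.4201.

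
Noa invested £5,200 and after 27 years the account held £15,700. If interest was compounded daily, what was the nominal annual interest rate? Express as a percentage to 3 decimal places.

The 9855-period growth factor is 15,700/5,200 = 3.01923.
r/365 = 3.01923^(1/9855) − 1 ≈ 0.000112132, so r ≈ 365·0.000112132 = 4.09283%.

4.093%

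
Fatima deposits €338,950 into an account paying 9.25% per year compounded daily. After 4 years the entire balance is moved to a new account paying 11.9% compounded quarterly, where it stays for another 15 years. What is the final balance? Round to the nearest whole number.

Phase 1: 338,950·(1 + 0.0925/365)^1460 ≈ 490,686.6458.
Phase 2: 490,686.6458·(1 + 0.02975)^60 ≈ 2,849,130.0706.

€2,849,130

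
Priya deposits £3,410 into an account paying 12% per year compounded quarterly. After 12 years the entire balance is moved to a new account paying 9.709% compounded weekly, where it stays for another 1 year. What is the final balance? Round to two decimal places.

£15,526.28

After 12 years at 12%: 3,410 × 4.1322518793 ≈ 14,090.9789.
Then 1 years at 9.709%: 14,090.9789 × 1.1018597935 ≈ 15,526.2831.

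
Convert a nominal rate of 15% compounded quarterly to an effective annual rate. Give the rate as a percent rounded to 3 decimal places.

15.865%

EAR = (1 + 15%/4)^4 − 1 = (1 + 0.0375)^4 − 1.
(1 + 0.0375)^4 ≈ 1.15865, so EAR ≈ 15.86504%.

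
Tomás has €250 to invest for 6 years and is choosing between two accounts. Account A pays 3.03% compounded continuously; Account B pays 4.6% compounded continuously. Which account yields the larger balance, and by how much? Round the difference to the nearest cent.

Account A growth factor: e^(0.0303·6) = e^0.1818 ≈ 1.1993743; balance ≈ 299.8436.
Account B growth factor: e^(0.046·6) = e^0.276 ≈ 1.31784786; balance ≈ 329.4620.
Account B is larger by 29.6184.

Account B, by €29.62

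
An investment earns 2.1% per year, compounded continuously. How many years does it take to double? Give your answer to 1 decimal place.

33.0 years

e^(0.021t) = 2, so 0.021t = ln 2 ≈ 0.69315.
t ≈ 0.69315/0.021 ≈ 33.0070.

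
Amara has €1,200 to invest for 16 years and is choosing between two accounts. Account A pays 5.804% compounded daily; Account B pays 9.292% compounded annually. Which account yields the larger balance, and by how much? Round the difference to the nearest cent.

Account A growth factor: (1 + 0.05804/365)^5840 ≈ 2.530877738; balance ≈ 3,037.0533.
Account B growth factor: (1 + 0.09292)^16 ≈ 4.143944929; balance ≈ 4,972.7339.
Account B is larger by 1,935.6806.

Account B, by €1,935.68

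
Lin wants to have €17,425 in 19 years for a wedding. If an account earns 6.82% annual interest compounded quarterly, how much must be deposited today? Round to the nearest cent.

Periodic rate = 6.82%/4 = 0.01705; 76 periods.
P = 17,425/(1 + 0.01705)^76 ≈ 17,425/3.6142244106 ≈ 4,821.2280.

€4,821.23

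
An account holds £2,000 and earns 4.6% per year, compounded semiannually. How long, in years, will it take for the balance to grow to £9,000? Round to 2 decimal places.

33.07 years

(1 + 0.023)^(2t) = 9,000/2,000 = 4.5.
2t·ln(1 + 0.023) = ln(4.5); 2t = 1.5041/0.0227395 ≈ 66.1439.
t ≈ 33.0719 years.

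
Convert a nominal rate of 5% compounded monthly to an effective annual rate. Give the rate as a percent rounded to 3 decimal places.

5.116%

One year is 12 periods at 0.00416667 each: (1 + 0.00416667)^12 ≈ 1.051162.
EAR = 1.051162 − 1 ≈ 5.11619%.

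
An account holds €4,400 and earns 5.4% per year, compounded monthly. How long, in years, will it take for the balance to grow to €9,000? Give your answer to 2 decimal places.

We need (1 + 0.0045)^(12t) = 2.0455, so 12t = ln 2.0455 / ln 1.0045 ≈ 159.3842.
t ≈ 159.3842/12 = 13.2820 years.

13.28 years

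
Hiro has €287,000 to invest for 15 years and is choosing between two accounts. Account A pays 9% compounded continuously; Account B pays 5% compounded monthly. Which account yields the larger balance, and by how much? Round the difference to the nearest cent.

Account A, by €500,448.10

Account A growth factor: e^(0.09·15) = e^1.35 ≈ 3.857425530697; balance ≈ 1,107,081.1273.
Account B growth factor: (1 + 0.05/12)^180 ≈ 2.11370393244; balance ≈ 606,633.0286.
Account A is larger by 500,448.0987.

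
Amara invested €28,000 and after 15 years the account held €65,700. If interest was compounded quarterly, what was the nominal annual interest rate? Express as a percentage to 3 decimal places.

5.727%

(1 + r/4)^60 = 65,700/28,000 = 2.34643.
1 + r/4 = 2.34643^(1/60) ≈ 1.014316, so r/4 ≈ 0.0143164.
r ≈ 4·0.0143164 = 5.72657%.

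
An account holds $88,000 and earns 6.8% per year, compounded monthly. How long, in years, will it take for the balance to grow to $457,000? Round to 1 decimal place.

24.3 years

(1 + 0.00566667)^(12t) = 457,000/88,000 = 5.1932.
12t·ln(1 + 0.00566667) = ln(5.1932); 12t = 1.6473/0.00565067 ≈ 291.5311.
t ≈ 24.2943 years.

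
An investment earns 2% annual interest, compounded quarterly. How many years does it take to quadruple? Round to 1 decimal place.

69.5 years

(1 + 0.005)^(4t) = 4.
4t = ln 4 / ln(1 + 0.005) ≈ 1.3863/0.00498754 ≈ 277.9514.
t ≈ 69.4879.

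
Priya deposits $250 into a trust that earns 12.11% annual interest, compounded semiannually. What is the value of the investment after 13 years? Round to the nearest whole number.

$1,153

Growth factor = (1 + 0.06055)^26 ≈ 4.611156432.
A ≈ 250 × 4.611156432 ≈ 1,152.7891.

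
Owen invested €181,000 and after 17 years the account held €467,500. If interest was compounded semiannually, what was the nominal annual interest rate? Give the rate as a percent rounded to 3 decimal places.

The 34-period growth factor is 467,500/181,000 = 2.58287.
r/2 = 2.58287^(1/34) − 1 ≈ 0.028302, so r ≈ 2·0.028302 = 5.66040%.

5.660%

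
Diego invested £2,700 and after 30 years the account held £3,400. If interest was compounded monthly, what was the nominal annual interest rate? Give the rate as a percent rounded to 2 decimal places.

The 360-period growth factor is 3,400/2,700 = 1.25926.
r/12 = 1.25926^(1/360) − 1 ≈ 0.000640549, so r ≈ 12·0.000640549 = 0.76866%.

0.77%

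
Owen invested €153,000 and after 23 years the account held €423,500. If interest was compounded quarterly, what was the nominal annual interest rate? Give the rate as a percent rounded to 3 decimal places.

(1 + r/4)^92 = 423,500/153,000 = 2.76797.
1 + r/4 = 2.76797^(1/92) ≈ 1.011128, so r/4 ≈ 0.0111279.
r ≈ 4·0.0111279 = 4.45117%.

4.451%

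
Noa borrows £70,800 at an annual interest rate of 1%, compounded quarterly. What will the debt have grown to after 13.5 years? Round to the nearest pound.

Growth factor = (1 + 0.0025)^54 ≈ 1.1443439813.
A ≈ 70,800 × 1.1443439813 ≈ 81,019.5539.

£81,020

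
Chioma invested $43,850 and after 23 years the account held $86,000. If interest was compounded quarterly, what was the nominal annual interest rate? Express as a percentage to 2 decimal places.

2.94%

(1 + r/4)^92 = 86,000/43,850 = 1.96123.
1 + r/4 = 1.96123^(1/92) ≈ 1.007348, so r/4 ≈ 0.00734831.
r ≈ 4·0.00734831 = 2.93932%.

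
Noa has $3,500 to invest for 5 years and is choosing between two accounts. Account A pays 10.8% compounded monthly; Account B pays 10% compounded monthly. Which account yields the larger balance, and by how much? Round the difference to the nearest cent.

Account A, by $232.95

A: (1 + 0.009)^60 ≈ 1.711866819, so 3,500 × 1.711866819 ≈ 5,991.5339.
B: (1 + 0.1/12)^60 ≈ 1.645308935, so 3,500 × 1.645308935 ≈ 5,758.5813.
Difference ≈ 232.9526 in favor of A.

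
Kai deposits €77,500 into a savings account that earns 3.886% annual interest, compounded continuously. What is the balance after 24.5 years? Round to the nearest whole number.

€200,808

A = P·e^(rt) = 77,500·e^(0.03886·24.5) = 77,500·e^0.95207.
e^0.95207 ≈ 2.59106762189, so A ≈ 200,807.7407.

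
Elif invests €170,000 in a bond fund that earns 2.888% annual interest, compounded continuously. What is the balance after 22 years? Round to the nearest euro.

A = P·e^(rt) = 170,000·e^(0.02888·22) = 170,000·e^0.63536.
e^0.63536 ≈ 1.88770159172, so A ≈ 320,909.2706.

€320,909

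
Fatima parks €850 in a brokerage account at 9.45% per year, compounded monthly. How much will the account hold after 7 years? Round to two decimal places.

€1,642.78

Growth factor = (1 + 0.007875)^84 ≈ 1.932682507.
A ≈ 850 × 1.932682507 ≈ 1,642.7801.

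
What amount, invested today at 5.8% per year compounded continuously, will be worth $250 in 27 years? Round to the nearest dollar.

P = A·e^(−rt) = 250·e^(−1.566).
e^(−1.566) ≈ 0.20887903, so P ≈ 52.2198.

$52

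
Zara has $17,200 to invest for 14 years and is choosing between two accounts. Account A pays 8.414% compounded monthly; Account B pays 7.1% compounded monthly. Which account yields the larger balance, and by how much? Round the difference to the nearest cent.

Account A, by $9,293.18

Account A growth factor: (1 + 0.08414/12)^168 ≈ 3.2344195115; balance ≈ 55,632.0156.
Account B growth factor: (1 + 0.071/12)^168 ≈ 2.6941182326; balance ≈ 46,338.8336.
Account A is larger by 9,293.1820.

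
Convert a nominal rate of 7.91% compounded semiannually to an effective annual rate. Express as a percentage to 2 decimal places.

One year is 2 periods at 0.03955 each: (1 + 0.03955)^2 ≈ 1.080664.
EAR = 1.080664 − 1 ≈ 8.06642%.

8.07%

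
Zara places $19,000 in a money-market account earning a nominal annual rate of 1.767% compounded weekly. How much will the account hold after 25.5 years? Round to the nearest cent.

$29,813.09

Growth factor = (1 + 0.01767/52)^1326 ≈ 1.5691098142.
A ≈ 19,000 × 1.5691098142 ≈ 29,813.0865.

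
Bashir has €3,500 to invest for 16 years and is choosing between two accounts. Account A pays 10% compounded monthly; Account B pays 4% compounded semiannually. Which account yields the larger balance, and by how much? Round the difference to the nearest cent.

Account A, by €10,625.17

Account A growth factor: (1 + 0.1/12)^192 ≈ 4.9203031301; balance ≈ 17,221.0610.
Account B growth factor: (1 + 0.02)^32 ≈ 1.884540592; balance ≈ 6,595.8921.
Account A is larger by 10,625.1689.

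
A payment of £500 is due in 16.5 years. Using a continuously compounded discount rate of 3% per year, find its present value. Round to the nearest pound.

£305

P = A·e^(−rt) = 500·e^(−0.495).
e^(−0.495) ≈ 0.609570907, so P ≈ 304.7855.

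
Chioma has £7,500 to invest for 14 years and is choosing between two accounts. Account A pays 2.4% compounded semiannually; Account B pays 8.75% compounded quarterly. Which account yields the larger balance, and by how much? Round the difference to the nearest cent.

Account B, by £14,722.22

Account A growth factor: (1 + 0.012)^28 ≈ 1.3965431215; balance ≈ 10,474.0734.
Account B growth factor: (1 + 0.021875)^56 ≈ 3.3595055513; balance ≈ 25,196.2916.
Account B is larger by 14,722.2182.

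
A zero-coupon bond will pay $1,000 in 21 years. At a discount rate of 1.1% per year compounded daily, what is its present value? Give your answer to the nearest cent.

$793.74

Periodic rate = 1.1%/365 = 0.000030137; 7665 periods.
P = 1,000/(1 + 0.011/365)^7665 ≈ 1,000/1.25985485 ≈ 793.7422.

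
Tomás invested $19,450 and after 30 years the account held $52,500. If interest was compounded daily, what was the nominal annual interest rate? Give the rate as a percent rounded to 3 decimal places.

3.310%

The 10950-period growth factor is 52,500/19,450 = 2.69923.
r/365 = 2.69923^(1/10950) − 1 ≈ 0.0000906859, so r ≈ 365·0.0000906859 = 3.31004%.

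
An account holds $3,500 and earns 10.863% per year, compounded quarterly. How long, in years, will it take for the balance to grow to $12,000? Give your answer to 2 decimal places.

11.50 years

We need (1 + 0.0271575)^(4t) = 3.4286, so 4t = ln 3.4286 / ln 1.027157 ≈ 45.9836.
t ≈ 45.9836/4 = 11.4959 years.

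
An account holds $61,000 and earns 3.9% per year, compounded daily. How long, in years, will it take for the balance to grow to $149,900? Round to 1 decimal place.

We need (1 + 0.000106849)^(365t) = 2.4574, so 365t = ln 2.4574 / ln 1.000107 ≈ 8415.0523.
t ≈ 8415.0523/365 = 23.0549 years.

23.1 years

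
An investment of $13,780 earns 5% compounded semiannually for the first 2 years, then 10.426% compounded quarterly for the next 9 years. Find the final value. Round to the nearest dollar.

Phase 1: 13,780·(1 + 0.025)^4 ≈ 15,210.5416.
Phase 2: 15,210.5416·(1 + 0.026065)^36 ≈ 38,409.6307.

$38,410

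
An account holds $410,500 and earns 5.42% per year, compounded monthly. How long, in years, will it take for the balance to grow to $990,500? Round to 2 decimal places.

(1 + 0.00451667)^(12t) = 990,500/410,500 = 2.4129.
12t·ln(1 + 0.00451667) = ln(2.4129); 12t = 0.88083/0.0045065 ≈ 195.4587.
t ≈ 16.2882 years.

16.29 years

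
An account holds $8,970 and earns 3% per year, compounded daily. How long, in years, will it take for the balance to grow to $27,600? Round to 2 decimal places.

We need (1 + 0.0000821918)^(365t) = 3.0769, so 365t = ln 3.0769 / ln 1.000082 ≈ 13675.0448.
t ≈ 13675.0448/365 = 37.4659 years.

37.47 years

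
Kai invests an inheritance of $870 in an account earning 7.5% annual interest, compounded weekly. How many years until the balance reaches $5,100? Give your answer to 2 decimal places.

23.60 years

(1 + 0.00144231)^(52t) = 5,100/870 = 5.8621.
52t·ln(1 + 0.00144231) = ln(5.8621); 52t = 1.7685/0.00144127 ≈ 1227.0458.
t ≈ 23.5970 years.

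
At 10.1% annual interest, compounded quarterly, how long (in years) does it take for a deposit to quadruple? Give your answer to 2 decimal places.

(1 + 0.02525)^(4t) = 4.
4t = ln 4 / ln(1 + 0.02525) ≈ 1.3863/0.0249365 ≈ 55.5930.
t ≈ 13.8983.

13.90 years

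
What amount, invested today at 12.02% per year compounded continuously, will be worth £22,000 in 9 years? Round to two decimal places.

P = A·e^(−rt) = 22,000·e^(−1.0818).
e^(−1.0818) ≈ 0.33898480351, so P ≈ 7,457.6657.

£7,457.67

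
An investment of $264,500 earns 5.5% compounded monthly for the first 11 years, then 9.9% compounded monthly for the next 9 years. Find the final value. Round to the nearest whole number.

Phase 1: 264,500·(1 + 0.055/12)^132 ≈ 483,697.1631.
Phase 2: 483,697.1631·(1 + 0.00825)^108 ≈ 1,174,741.8851.

$1,174,742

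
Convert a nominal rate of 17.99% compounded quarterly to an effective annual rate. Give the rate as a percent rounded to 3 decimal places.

EAR = (1 + 17.99%/4)^4 − 1 = (1 + 0.044975)^4 − 1.
(1 + 0.044975)^4 ≈ 1.192404, so EAR ≈ 19.24045%.

19.240%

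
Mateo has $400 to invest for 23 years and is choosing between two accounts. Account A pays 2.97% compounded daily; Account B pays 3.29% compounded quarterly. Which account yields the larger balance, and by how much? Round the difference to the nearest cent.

A: (1 + 0.0297/365)^8395 ≈ 1.97995122, so 400 × 1.97995122 ≈ 791.9805.
B: (1 + 0.008225)^92 ≈ 2.12464564, so 400 × 2.12464564 ≈ 849.8583.
Difference ≈ 57.8778 in favor of B.

Account B, by $57.88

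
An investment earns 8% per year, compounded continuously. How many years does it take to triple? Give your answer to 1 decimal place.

13.7 years

e^(0.08t) = 3, so 0.08t = ln 3 ≈ 1.0986.
t ≈ 1.0986/0.08 ≈ 13.7327.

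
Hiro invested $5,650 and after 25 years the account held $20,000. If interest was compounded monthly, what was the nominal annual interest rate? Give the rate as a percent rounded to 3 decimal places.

5.067%

The 300-period growth factor is 20,000/5,650 = 3.53982.
r/12 = 3.53982^(1/300) − 1 ≈ 0.00422248, so r ≈ 12·0.00422248 = 5.06697%.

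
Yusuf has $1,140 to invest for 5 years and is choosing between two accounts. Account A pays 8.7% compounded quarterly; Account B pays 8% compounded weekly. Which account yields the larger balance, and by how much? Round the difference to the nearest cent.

Account A, by $52.91

Account A growth factor: (1 + 0.02175)^20 ≈ 1.537775466; balance ≈ 1,753.0640.
Account B growth factor: (1 + 0.08/52)^260 ≈ 1.491366215; balance ≈ 1,700.1575.
Account A is larger by 52.9065.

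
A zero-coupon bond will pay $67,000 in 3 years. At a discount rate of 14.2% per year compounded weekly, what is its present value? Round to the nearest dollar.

Growth factor = (1 + 0.142/52)^156 ≈ 1.5302320689.
P = 67,000/1.5302320689 ≈ 43,784.2085.

$43,784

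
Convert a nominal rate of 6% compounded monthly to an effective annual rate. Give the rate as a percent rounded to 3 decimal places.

EAR = (1 + 6%/12)^12 − 1 = (1 + 0.005)^12 − 1.
(1 + 0.005)^12 ≈ 1.061678, so EAR ≈ 6.16778%.

6.168%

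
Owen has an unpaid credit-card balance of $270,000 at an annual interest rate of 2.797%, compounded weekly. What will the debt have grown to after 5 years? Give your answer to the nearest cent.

$310,515.67

Growth factor = (1 + 0.02797/52)^260 ≈ 1.15005802992.
A ≈ 270,000 × 1.15005802992 ≈ 310,515.6681.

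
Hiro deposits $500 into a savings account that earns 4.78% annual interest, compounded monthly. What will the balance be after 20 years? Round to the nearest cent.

Periodic rate = 4.78%/12 = 0.00398333; periods = 12·20 = 240.
A = 500·(1 + 0.0478/12)^240 ≈ 500·2.596335448 ≈ 1,298.1677.

$1,298.17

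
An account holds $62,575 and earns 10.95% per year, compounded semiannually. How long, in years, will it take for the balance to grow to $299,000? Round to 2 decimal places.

14.67 years

(1 + 0.05475)^(2t) = 299,000/62,575 = 4.7783.
2t·ln(1 + 0.05475) = ln(4.7783); 2t = 1.5641/0.0533038 ≈ 29.3427.
t ≈ 14.6714 years.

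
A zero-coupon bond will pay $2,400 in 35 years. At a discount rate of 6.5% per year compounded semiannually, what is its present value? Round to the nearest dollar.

$256

Periodic rate = 6.5%/2 = 0.0325; 70 periods.
P = 2,400/(1 + 0.0325)^70 ≈ 2,400/9.382189986 ≈ 255.8038.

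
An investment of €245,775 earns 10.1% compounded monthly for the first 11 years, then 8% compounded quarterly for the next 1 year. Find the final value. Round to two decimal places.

€804,304.24

Phase 1: 245,775·(1 + 0.101/12)^132 ≈ 743,052.7922.
Phase 2: 743,052.7922·(1 + 0.02)^4 ≈ 804,304.2388.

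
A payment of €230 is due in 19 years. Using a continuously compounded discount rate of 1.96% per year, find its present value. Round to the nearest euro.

P = A·e^(−rt) = 230·e^(−0.3724).
e^(−0.3724) ≈ 0.689078556, so P ≈ 158.4881.

€158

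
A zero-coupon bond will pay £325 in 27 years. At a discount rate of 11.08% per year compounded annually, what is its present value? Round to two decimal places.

£19.04

Growth factor = (1 + 0.1108)^27 ≈ 17.0674453.
P = 325/17.0674453 ≈ 19.0421.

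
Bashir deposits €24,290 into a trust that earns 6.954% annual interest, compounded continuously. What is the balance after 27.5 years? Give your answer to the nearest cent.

€164,418.46

A = P·e^(rt) = 24,290·e^(0.06954·27.5) = 24,290·e^1.91235.
e^1.91235 ≈ 6.76897721879, so A ≈ 164,418.4566.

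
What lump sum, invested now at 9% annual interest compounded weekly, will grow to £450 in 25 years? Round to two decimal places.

£47.52

Growth factor = (1 + 0.09/52)^1300 ≈ 9.46930134.
P = 450/9.46930134 ≈ 47.5220.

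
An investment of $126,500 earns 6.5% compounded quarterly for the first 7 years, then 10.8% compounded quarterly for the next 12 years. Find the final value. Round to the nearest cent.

$713,653.60

After 7 years at 6.5%: 126,500 × 1.57041936104 ≈ 198,658.0492.
Then 12 years at 10.8%: 198,658.0492 × 3.59237191693 ≈ 713,653.5969.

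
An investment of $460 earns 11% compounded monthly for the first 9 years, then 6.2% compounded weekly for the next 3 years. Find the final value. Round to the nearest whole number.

$1,484

After 9 years at 11%: 460 × 2.679124441 ≈ 1,232.3972.
Then 3 years at 6.2%: 1,232.3972 × 1.204288822 ≈ 1,484.1622.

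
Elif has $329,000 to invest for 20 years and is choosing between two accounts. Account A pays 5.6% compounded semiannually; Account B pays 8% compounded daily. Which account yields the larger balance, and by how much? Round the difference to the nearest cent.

Account B, by $636,327.77

A: (1 + 0.028)^40 ≈ 3.01803718493, so 329,000 × 3.01803718493 ≈ 992,934.2338.
B: (1 + 0.08/365)^7300 ≈ 4.952164150473, so 329,000 × 4.952164150473 ≈ 1,629,262.0055.
Difference ≈ 636,327.7717 in favor of B.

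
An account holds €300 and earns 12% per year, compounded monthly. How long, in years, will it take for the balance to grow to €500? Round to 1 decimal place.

We need (1 + 0.01)^(12t) = 1.6667, so 12t = ln 1.6667 / ln 1.01 ≈ 51.3376.
t ≈ 51.3376/12 = 4.2781 years.

4.3 years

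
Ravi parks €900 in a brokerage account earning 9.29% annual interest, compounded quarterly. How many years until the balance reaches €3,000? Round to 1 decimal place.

13.1 years

We need (1 + 0.023225)^(4t) = 3.3333, so 4t = ln 3.3333 / ln 1.023225 ≈ 52.4392.
t ≈ 52.4392/4 = 13.1098 years.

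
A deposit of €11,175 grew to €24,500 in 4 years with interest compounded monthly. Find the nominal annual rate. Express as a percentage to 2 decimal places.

(1 + r/12)^48 = 24,500/11,175 = 2.19239.
1 + r/12 = 2.19239^(1/48) ≈ 1.016489, so r/12 ≈ 0.0164885.
r ≈ 12·0.0164885 = 19.78620%.

19.79%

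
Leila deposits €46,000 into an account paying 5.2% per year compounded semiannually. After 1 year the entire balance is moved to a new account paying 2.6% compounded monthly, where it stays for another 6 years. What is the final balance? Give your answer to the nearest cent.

€56,588.63

Phase 1: 46,000·(1 + 0.026)^2 ≈ 48,423.0960.
Phase 2: 48,423.0960·(1 + 0.026/12)^72 ≈ 56,588.6329.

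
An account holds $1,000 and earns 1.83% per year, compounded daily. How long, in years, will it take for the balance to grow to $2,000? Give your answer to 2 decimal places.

We need (1 + 0.000050137)^(365t) = 2, so 365t = ln 2 / ln 1.00005 ≈ 13825.4133.
t ≈ 13825.4133/365 = 37.8778 years.

37.88 years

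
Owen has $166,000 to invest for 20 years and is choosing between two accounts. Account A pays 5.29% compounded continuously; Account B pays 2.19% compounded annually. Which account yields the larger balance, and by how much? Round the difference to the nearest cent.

Account A, by $222,158.98

Account A growth factor: e^(0.0529·20) = e^1.058 ≈ 2.88060401618; balance ≈ 478,180.2667.
Account B growth factor: (1 + 0.0219)^20 ≈ 1.54229689068; balance ≈ 256,021.2839.
Account A is larger by 222,158.9828.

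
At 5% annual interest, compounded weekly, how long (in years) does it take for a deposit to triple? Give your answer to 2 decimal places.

(1 + 0.000961538)^(52t) = 3.
52t = ln 3 / ln(1 + 0.000961538) ≈ 1.0986/0.000961076 ≈ 1143.1060.
t ≈ 21.9828.

21.98 years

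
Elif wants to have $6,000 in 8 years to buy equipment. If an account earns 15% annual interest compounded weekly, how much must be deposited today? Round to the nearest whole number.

Periodic rate = 15%/52 = 0.00288462; 416 periods.
P = 6,000/(1 + 0.15/52)^416 ≈ 6,000/3.314386544 ≈ 1,810.2898.

$1,810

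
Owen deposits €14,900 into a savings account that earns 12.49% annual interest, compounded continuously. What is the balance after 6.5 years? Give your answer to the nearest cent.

€33,555.85

A = P·e^(rt) = 14,900·e^(0.1249·6.5) = 14,900·e^0.81185.
e^0.81185 ≈ 2.2520704656, so A ≈ 33,555.8499.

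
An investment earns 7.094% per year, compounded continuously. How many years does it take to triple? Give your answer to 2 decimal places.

15.49 years

e^(0.07094t) = 3, so 0.07094t = ln 3 ≈ 1.0986.
t ≈ 1.0986/0.07094 ≈ 15.4865.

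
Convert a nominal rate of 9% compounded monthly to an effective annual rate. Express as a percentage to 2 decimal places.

9.38%

One year is 12 periods at 0.0075 each: (1 + 0.0075)^12 ≈ 1.093807.
EAR = 1.093807 − 1 ≈ 9.38069%.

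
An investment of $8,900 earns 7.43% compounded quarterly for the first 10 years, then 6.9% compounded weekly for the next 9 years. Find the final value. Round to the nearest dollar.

$34,564

After 10 years at 7.43%: 8,900 × 2.0879519703 ≈ 18,582.7725.
Then 9 years at 6.9%: 18,582.7725 × 1.8600220723 ≈ 34,564.3671.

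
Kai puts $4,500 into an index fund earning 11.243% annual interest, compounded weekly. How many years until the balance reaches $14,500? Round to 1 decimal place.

10.4 years

We need (1 + 0.00216212)^(52t) = 3.2222, so 52t = ln 3.2222 / ln 1.002162 ≈ 541.7545.
t ≈ 541.7545/52 = 10.4184 years.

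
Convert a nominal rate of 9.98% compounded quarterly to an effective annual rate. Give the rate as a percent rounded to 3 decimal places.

EAR = (1 + 9.98%/4)^4 − 1 = (1 + 0.02495)^4 − 1.
(1 + 0.02495)^4 ≈ 1.103598, so EAR ≈ 10.35975%.

10.360%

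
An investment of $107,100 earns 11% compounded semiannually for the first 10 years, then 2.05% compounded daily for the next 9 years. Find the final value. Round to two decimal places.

$375,806.03

After 10 years at 11%: 107,100 × 2.9177574906 ≈ 312,491.8272.
Then 9 years at 2.05%: 312,491.8272 × 1.20261075058 ≈ 375,806.0309.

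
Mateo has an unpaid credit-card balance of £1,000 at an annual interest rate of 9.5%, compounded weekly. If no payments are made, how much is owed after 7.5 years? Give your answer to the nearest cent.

£2,037.76

Growth factor = (1 + 0.095/52)^390 ≈ 2.037757524.
A ≈ 1,000 × 2.037757524 ≈ 2,037.7575.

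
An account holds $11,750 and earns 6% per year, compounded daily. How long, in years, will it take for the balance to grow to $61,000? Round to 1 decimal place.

We need (1 + 0.000164384)^(365t) = 5.1915, so 365t = ln 5.1915 / ln 1.000164 ≈ 10020.1989.
t ≈ 10020.1989/365 = 27.4526 years.

27.5 years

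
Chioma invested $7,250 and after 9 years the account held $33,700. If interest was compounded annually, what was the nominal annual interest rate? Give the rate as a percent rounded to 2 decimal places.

18.62%

The 9-period growth factor is 33,700/7,250 = 4.64828.
r = 4.64828^(1/9) − 1 ≈ 0.186161, i.e. 18.61607%.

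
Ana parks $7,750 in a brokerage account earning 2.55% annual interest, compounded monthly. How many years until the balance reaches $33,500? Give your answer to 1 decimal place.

57.5 years

(1 + 0.002125)^(12t) = 33,500/7,750 = 4.3226.
12t·ln(1 + 0.002125) = ln(4.3226); 12t = 1.4639/0.00212275 ≈ 689.6035.
t ≈ 57.4670 years.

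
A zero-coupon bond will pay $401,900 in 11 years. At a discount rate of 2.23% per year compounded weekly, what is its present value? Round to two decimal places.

Growth factor = (1 + 0.0223/52)^572 ≈ 1.27793745761.
P = 401,900/1.27793745761 ≈ 314,491.1338.

$314,491.13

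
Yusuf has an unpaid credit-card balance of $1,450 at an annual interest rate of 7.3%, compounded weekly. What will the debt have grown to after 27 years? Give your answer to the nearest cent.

Growth factor = (1 + 0.073/52)^1404 ≈ 7.1679364014.
A ≈ 1,450 × 7.1679364014 ≈ 10,393.5078.

$10,393.51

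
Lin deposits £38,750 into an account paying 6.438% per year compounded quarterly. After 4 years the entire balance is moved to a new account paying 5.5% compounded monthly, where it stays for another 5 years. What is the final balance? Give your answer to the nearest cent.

£65,823.18

Phase 1: 38,750·(1 + 0.016095)^16 ≈ 50,028.8748.
Phase 2: 50,028.8748·(1 + 0.055/12)^60 ≈ 65,823.1794.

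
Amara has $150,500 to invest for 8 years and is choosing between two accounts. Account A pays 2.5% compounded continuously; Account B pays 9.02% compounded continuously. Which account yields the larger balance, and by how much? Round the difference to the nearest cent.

Account B, by $125,866.19

Account A growth factor: e^(0.025·8) = e^0.2 ≈ 1.22140275816; balance ≈ 183,821.1151.
Account B growth factor: e^(0.0902·8) = e^0.7216 ≈ 2.05772293486; balance ≈ 309,687.3017.
Account B is larger by 125,866.1866.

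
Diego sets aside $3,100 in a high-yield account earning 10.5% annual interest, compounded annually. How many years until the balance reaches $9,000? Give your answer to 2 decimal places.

10.67 years

We need (1 + 0.105)^t = 2.9032, so t = ln 2.9032 / ln 1.105 ≈ 10.6747.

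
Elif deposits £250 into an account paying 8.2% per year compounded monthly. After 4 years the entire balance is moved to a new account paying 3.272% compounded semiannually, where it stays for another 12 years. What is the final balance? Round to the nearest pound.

£512

Phase 1: 250·(1 + 0.082/12)^48 ≈ 346.6603.
Phase 2: 346.6603·(1 + 0.01636)^24 ≈ 511.7356.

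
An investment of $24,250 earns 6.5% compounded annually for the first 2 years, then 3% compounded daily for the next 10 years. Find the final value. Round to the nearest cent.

Phase 1: 24,250·(1 + 0.065)^2 ≈ 27,504.9562.
Phase 2: 27,504.9562·(1 + 0.03/365)^3650 ≈ 37,127.3497.

$37,127.35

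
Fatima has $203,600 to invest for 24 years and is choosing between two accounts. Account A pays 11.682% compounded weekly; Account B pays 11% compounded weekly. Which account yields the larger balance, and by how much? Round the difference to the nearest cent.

Account A, by $504,779.37

A: (1 + 0.11682/52)^1248 ≈ 16.45345394205, so 203,600 × 16.45345394205 ≈ 3,349,923.2226.
B: (1 + 0.11/52)^1248 ≈ 13.97418395229, so 203,600 × 13.97418395229 ≈ 2,845,143.8527.
Difference ≈ 504,779.3699 in favor of A.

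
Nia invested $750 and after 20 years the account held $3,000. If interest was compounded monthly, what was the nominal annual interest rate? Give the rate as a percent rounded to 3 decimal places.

6.952%

The 240-period growth factor is 3,000/750 = 4.
r/12 = 4^(1/240) − 1 ≈ 0.00579294, so r ≈ 12·0.00579294 = 6.95153%.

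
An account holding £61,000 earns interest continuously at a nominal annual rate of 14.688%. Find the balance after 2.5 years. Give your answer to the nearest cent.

A = P·e^(rt) = 61,000·e^(0.14688·2.5) = 61,000·e^0.3672.
e^0.3672 ≈ 1.4436866276, so A ≈ 88,064.8843.

£88,064.88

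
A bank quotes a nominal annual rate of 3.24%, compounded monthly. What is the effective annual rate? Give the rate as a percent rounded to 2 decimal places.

One year is 12 periods at 0.0027 each: (1 + 0.0027)^12 ≈ 1.032885.
EAR = 1.032885 − 1 ≈ 3.28855%.

3.29%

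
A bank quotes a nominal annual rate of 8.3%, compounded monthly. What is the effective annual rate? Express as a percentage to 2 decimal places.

8.62%

One year is 12 periods at 0.00691667 each: (1 + 0.00691667)^12 ≈ 1.086231.
EAR = 1.086231 − 1 ≈ 8.62314%.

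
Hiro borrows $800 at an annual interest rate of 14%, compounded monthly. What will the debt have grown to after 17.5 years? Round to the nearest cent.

$9,140.13

Growth factor = (1 + 0.14/12)^210 ≈ 11.4251667.
A ≈ 800 × 11.4251667 ≈ 9,140.1334.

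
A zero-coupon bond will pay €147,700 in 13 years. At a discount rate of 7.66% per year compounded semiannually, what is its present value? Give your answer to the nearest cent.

Growth factor = (1 + 0.0383)^26 ≈ 2.65701621235.
P = 147,700/2.65701621235 ≈ 55,588.6710.

€55,588.67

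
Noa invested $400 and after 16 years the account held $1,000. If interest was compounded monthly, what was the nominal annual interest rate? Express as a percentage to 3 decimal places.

5.741%

The 192-period growth factor is 1,000/400 = 2.5.
r/12 = 2.5^(1/192) − 1 ≈ 0.00478375, so r ≈ 12·0.00478375 = 5.74050%.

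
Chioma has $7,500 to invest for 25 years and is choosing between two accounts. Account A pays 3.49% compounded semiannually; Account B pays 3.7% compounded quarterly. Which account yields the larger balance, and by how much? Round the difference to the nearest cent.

A: (1 + 0.01745)^50 ≈ 2.3749463646, so 7,500 × 2.3749463646 ≈ 17,812.0977.
B: (1 + 0.00925)^100 ≈ 2.5111682299, so 7,500 × 2.5111682299 ≈ 18,833.7617.
Difference ≈ 1,021.6640 in favor of B.

Account B, by $1,021.66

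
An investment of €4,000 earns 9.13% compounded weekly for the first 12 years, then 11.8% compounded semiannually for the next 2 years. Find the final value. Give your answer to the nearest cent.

After 12 years at 9.13%: 4,000 × 2.9881047213 ≈ 11,952.4189.
Then 2 years at 11.8%: 11,952.4189 × 1.2577196334 ≈ 15,032.7919.

€15,032.79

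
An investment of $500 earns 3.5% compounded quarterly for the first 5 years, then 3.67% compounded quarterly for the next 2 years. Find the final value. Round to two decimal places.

$640.28

Phase 1: 500·(1 + 0.00875)^20 ≈ 595.1699.
Phase 2: 595.1699·(1 + 0.009175)^8 ≈ 640.2843.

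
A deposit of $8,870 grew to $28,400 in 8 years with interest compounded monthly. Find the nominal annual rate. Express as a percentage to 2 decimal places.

(1 + r/12)^96 = 28,400/8,870 = 3.2018.
1 + r/12 = 3.2018^(1/96) ≈ 1.012196, so r/12 ≈ 0.0121958.
r ≈ 12·0.0121958 = 14.63495%.

14.63%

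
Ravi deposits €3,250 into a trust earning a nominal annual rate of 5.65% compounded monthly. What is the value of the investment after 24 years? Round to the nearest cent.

Periodic rate = 5.65%/12 = 0.00470833; periods = 12·24 = 288.
A = 3,250·(1 + 0.0565/12)^288 ≈ 3,250·3.8683100608 ≈ 12,572.0077.

€12,572.01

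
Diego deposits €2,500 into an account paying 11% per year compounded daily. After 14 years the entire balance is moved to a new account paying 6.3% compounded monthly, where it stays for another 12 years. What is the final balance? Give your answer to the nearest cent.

After 14 years at 11%: 2,500 × 4.6635081734 ≈ 11,658.7704.
Then 12 years at 6.3%: 11,658.7704 × 2.125532626 ≈ 24,781.0969.

€24,781.10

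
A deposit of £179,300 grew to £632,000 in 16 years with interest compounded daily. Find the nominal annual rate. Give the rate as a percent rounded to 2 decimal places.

(1 + r/365)^5840 = 632,000/179,300 = 3.52482.
1 + r/365 = 3.52482^(1/5840) ≈ 1.000216, so r/365 ≈ 0.000215747.
r ≈ 365·0.000215747 = 7.87478%.

7.87%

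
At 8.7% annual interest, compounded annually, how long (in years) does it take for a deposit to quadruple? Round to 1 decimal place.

16.6 years

(1 + 0.087)^t = 4.
t = ln 4 / ln(1 + 0.087) ≈ 1.3863/0.0834216 ≈ 16.6179.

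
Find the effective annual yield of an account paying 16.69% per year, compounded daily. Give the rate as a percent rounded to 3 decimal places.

18.159%

One year is 365 periods at 0.00045726 each: (1 + 0.00045726)^365 ≈ 1.181591.
EAR = 1.181591 − 1 ≈ 18.15910%.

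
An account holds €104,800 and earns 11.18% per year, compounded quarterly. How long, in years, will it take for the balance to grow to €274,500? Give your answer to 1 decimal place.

8.7 years

We need (1 + 0.02795)^(4t) = 2.6193, so 4t = ln 2.6193 / ln 1.02795 ≈ 34.9300.
t ≈ 34.9300/4 = 8.7325 years.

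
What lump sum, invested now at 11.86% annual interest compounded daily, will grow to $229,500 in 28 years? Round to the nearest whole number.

Growth factor = (1 + 0.1186/365)^10220 ≈ 27.6675598009.
P = 229,500/27.6675598009 ≈ 8,294.9129.

$8,295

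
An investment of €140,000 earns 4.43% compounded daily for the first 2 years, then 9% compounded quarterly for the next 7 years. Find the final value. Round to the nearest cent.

Phase 1: 140,000·(1 + 0.0443/365)^730 ≈ 152,969.2692.
Phase 2: 152,969.2692·(1 + 0.0225)^28 ≈ 285,218.0845.

€285,218.08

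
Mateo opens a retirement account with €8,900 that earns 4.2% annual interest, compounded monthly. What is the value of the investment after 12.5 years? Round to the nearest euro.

€15,031

Growth factor = (1 + 0.0035)^150 ≈ 1.6889100637.
A ≈ 8,900 × 1.6889100637 ≈ 15,031.2996.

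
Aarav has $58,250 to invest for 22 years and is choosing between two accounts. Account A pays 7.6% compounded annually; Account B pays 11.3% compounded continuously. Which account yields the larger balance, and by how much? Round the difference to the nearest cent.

A: (1 + 0.076)^22 ≈ 5.01037197211, so 58,250 × 5.01037197211 ≈ 291,854.1674.
B: e^(0.113·22) = e^2.486 ≈ 12.0131273776, so 58,250 × 12.0131273776 ≈ 699,764.6697.
Difference ≈ 407,910.5024 in favor of B.

Account B, by $407,910.50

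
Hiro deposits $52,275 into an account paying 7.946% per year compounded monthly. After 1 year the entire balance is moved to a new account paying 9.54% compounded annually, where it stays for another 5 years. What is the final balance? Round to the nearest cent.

$89,238.65

After 1 years at 7.946%: 52,275 × 1.0824187029 ≈ 56,583.4377.
Then 5 years at 9.54%: 56,583.4377 × 1.5771161643 ≈ 89,238.6542.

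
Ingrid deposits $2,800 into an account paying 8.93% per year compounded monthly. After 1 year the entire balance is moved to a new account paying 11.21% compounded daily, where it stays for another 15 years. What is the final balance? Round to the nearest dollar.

After 1 years at 8.93%: 2,800 × 1.0930471745 ≈ 3,060.5321.
Then 15 years at 11.21%: 3,060.5321 × 5.3722232665 ≈ 16,441.8617.

$16,442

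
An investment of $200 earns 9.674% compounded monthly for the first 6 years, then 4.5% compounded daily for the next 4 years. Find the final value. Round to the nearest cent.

After 6 years at 9.674%: 200 × 1.78267107 ≈ 356.5342.
Then 4 years at 4.5%: 356.5342 × 1.19720408 ≈ 426.8442.

$426.84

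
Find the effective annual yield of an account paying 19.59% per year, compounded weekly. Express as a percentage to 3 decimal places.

EAR = (1 + 19.59%/52)^52 − 1 = (1 + 0.00376731)^52 − 1.
(1 + 0.00376731)^52 ≈ 1.215958, so EAR ≈ 21.59576%.

21.596%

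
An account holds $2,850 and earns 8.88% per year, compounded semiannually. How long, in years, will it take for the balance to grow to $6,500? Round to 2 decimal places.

We need (1 + 0.0444)^(2t) = 2.2807, so 2t = ln 2.2807 / ln 1.0444 ≈ 18.9787.
t ≈ 18.9787/2 = 9.4893 years.

9.49 years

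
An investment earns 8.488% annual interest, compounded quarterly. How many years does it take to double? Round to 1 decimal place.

8.3 years

(1 + 0.02122)^(4t) = 2.
4t = ln 2 / ln(1 + 0.02122) ≈ 0.69315/0.020998 ≈ 33.0102.
t ≈ 8.2525.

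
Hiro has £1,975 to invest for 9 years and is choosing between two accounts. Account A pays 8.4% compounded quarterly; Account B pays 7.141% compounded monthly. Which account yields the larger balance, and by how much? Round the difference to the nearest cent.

Account A, by £424.94

A: (1 + 0.021)^36 ≈ 2.11313243, so 1,975 × 2.11313243 ≈ 4,173.4365.
B: (1 + 0.07141/12)^108 ≈ 1.897970737, so 1,975 × 1.897970737 ≈ 3,748.4922.
Difference ≈ 424.9443 in favor of A.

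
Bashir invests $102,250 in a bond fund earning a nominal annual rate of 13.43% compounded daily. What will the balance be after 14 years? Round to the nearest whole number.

Growth factor = (1 + 0.1343/365)^5110 ≈ 6.55254929676.
A ≈ 102,250 × 6.55254929676 ≈ 669,998.1656.

$669,998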